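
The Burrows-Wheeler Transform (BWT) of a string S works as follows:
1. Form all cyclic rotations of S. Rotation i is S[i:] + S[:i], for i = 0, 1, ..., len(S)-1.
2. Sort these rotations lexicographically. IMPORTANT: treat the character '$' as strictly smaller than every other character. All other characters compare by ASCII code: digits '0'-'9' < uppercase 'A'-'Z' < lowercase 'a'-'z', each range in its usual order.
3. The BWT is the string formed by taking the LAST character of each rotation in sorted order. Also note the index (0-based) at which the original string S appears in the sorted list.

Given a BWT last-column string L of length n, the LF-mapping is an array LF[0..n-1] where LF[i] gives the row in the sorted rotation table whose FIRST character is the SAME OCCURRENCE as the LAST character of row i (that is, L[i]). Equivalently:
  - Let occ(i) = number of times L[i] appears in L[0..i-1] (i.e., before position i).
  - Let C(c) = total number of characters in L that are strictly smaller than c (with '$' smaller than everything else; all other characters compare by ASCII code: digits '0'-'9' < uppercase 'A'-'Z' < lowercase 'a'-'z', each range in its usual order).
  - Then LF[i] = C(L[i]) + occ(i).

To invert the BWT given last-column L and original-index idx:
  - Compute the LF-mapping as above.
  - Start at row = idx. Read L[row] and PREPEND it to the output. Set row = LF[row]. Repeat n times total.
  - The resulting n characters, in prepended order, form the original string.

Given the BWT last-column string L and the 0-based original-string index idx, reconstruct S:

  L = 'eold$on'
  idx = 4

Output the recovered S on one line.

Answer: noodle$

Derivation:
LF mapping: 2 5 3 1 0 6 4
Walk LF starting at row 4, prepending L[row]:
  step 1: row=4, L[4]='$', prepend. Next row=LF[4]=0
  step 2: row=0, L[0]='e', prepend. Next row=LF[0]=2
  step 3: row=2, L[2]='l', prepend. Next row=LF[2]=3
  step 4: row=3, L[3]='d', prepend. Next row=LF[3]=1
  step 5: row=1, L[1]='o', prepend. Next row=LF[1]=5
  step 6: row=5, L[5]='o', prepend. Next row=LF[5]=6
  step 7: row=6, L[6]='n', prepend. Next row=LF[6]=4
Reversed output: noodle$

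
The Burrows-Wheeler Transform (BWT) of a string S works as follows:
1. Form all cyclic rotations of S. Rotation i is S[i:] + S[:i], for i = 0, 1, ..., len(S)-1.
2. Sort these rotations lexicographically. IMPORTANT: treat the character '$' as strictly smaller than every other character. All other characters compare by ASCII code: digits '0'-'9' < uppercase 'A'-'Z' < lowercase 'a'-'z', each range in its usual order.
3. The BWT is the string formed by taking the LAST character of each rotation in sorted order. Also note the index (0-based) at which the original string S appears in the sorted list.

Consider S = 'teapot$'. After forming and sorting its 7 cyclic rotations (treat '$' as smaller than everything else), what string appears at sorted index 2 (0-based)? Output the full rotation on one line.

Answer: eapot$t

Derivation:
All 7 rotations (rotation i = S[i:]+S[:i]):
  rot[0] = teapot$
  rot[1] = eapot$t
  rot[2] = apot$te
  rot[3] = pot$tea
  rot[4] = ot$teap
  rot[5] = t$teapo
  rot[6] = $teapot
Sorted (with $ < everything):
  sorted[0] = $teapot
  sorted[1] = apot$te
  sorted[2] = eapot$t
  sorted[3] = ot$teap
  sorted[4] = pot$tea
  sorted[5] = t$teapo
  sorted[6] = teapot$
sorted[2] = eapot$t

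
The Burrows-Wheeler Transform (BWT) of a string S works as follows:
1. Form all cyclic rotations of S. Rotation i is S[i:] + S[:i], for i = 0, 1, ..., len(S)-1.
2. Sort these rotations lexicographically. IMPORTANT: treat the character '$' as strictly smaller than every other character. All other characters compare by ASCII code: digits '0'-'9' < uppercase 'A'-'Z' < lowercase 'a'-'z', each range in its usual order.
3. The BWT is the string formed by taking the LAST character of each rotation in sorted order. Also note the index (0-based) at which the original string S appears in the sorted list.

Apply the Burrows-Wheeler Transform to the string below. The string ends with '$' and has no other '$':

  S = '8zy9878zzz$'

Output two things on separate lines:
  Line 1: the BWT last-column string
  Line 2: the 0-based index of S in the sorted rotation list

All 11 rotations (rotation i = S[i:]+S[:i]):
  rot[0] = 8zy9878zzz$
  rot[1] = zy9878zzz$8
  rot[2] = y9878zzz$8z
  rot[3] = 9878zzz$8zy
  rot[4] = 878zzz$8zy9
  rot[5] = 78zzz$8zy98
  rot[6] = 8zzz$8zy987
  rot[7] = zzz$8zy9878
  rot[8] = zz$8zy9878z
  rot[9] = z$8zy9878zz
  rot[10] = $8zy9878zzz
Sorted (with $ < everything):
  sorted[0] = $8zy9878zzz  (last char: 'z')
  sorted[1] = 78zzz$8zy98  (last char: '8')
  sorted[2] = 878zzz$8zy9  (last char: '9')
  sorted[3] = 8zy9878zzz$  (last char: '$')
  sorted[4] = 8zzz$8zy987  (last char: '7')
  sorted[5] = 9878zzz$8zy  (last char: 'y')
  sorted[6] = y9878zzz$8z  (last char: 'z')
  sorted[7] = z$8zy9878zz  (last char: 'z')
  sorted[8] = zy9878zzz$8  (last char: '8')
  sorted[9] = zz$8zy9878z  (last char: 'z')
  sorted[10] = zzz$8zy9878  (last char: '8')
Last column: z89$7yzz8z8
Original string S is at sorted index 3

Answer: z89$7yzz8z8
3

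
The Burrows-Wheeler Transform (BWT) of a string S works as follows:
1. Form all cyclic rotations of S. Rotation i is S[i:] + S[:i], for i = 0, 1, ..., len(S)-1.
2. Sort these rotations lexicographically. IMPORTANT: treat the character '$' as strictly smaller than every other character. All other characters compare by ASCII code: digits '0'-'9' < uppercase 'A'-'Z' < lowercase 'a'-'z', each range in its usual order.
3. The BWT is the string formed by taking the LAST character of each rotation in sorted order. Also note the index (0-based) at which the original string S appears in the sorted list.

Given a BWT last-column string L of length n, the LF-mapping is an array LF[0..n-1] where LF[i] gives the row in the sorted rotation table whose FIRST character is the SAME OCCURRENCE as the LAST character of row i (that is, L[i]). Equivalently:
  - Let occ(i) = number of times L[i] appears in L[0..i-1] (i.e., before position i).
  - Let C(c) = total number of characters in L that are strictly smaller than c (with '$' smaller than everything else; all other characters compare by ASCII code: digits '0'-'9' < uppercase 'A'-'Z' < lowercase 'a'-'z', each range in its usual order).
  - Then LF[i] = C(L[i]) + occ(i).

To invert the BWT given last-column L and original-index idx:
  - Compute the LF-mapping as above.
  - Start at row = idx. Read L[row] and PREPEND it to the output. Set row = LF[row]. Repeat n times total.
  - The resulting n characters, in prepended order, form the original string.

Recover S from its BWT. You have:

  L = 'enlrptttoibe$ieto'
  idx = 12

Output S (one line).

Answer: repetitionbottle$

Derivation:
LF mapping: 2 8 7 12 11 13 14 15 9 5 1 3 0 6 4 16 10
Walk LF starting at row 12, prepending L[row]:
  step 1: row=12, L[12]='$', prepend. Next row=LF[12]=0
  step 2: row=0, L[0]='e', prepend. Next row=LF[0]=2
  step 3: row=2, L[2]='l', prepend. Next row=LF[2]=7
  step 4: row=7, L[7]='t', prepend. Next row=LF[7]=15
  step 5: row=15, L[15]='t', prepend. Next row=LF[15]=16
  step 6: row=16, L[16]='o', prepend. Next row=LF[16]=10
  step 7: row=10, L[10]='b', prepend. Next row=LF[10]=1
  step 8: row=1, L[1]='n', prepend. Next row=LF[1]=8
  step 9: row=8, L[8]='o', prepend. Next row=LF[8]=9
  step 10: row=9, L[9]='i', prepend. Next row=LF[9]=5
  step 11: row=5, L[5]='t', prepend. Next row=LF[5]=13
  step 12: row=13, L[13]='i', prepend. Next row=LF[13]=6
  step 13: row=6, L[6]='t', prepend. Next row=LF[6]=14
  step 14: row=14, L[14]='e', prepend. Next row=LF[14]=4
  step 15: row=4, L[4]='p', prepend. Next row=LF[4]=11
  step 16: row=11, L[11]='e', prepend. Next row=LF[11]=3
  step 17: row=3, L[3]='r', prepend. Next row=LF[3]=12
Reversed output: repetitionbottle$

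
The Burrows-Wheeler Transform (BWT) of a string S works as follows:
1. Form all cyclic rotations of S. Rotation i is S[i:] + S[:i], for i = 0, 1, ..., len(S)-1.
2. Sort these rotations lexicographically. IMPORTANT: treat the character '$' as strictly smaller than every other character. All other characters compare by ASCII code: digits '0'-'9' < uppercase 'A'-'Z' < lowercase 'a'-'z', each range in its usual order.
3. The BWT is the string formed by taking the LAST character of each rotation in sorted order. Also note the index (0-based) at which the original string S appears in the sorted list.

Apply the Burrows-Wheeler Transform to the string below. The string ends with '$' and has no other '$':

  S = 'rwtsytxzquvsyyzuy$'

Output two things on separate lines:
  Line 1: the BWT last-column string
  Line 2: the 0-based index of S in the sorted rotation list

Answer: yz$tvwyqzurtussyxy
2

Derivation:
All 18 rotations (rotation i = S[i:]+S[:i]):
  rot[0] = rwtsytxzquvsyyzuy$
  rot[1] = wtsytxzquvsyyzuy$r
  rot[2] = tsytxzquvsyyzuy$rw
  rot[3] = sytxzquvsyyzuy$rwt
  rot[4] = ytxzquvsyyzuy$rwts
  rot[5] = txzquvsyyzuy$rwtsy
  rot[6] = xzquvsyyzuy$rwtsyt
  rot[7] = zquvsyyzuy$rwtsytx
  rot[8] = quvsyyzuy$rwtsytxz
  rot[9] = uvsyyzuy$rwtsytxzq
  rot[10] = vsyyzuy$rwtsytxzqu
  rot[11] = syyzuy$rwtsytxzquv
  rot[12] = yyzuy$rwtsytxzquvs
  rot[13] = yzuy$rwtsytxzquvsy
  rot[14] = zuy$rwtsytxzquvsyy
  rot[15] = uy$rwtsytxzquvsyyz
  rot[16] = y$rwtsytxzquvsyyzu
  rot[17] = $rwtsytxzquvsyyzuy
Sorted (with $ < everything):
  sorted[0] = $rwtsytxzquvsyyzuy  (last char: 'y')
  sorted[1] = quvsyyzuy$rwtsytxz  (last char: 'z')
  sorted[2] = rwtsytxzquvsyyzuy$  (last char: '$')
  sorted[3] = sytxzquvsyyzuy$rwt  (last char: 't')
  sorted[4] = syyzuy$rwtsytxzquv  (last char: 'v')
  sorted[5] = tsytxzquvsyyzuy$rw  (last char: 'w')
  sorted[6] = txzquvsyyzuy$rwtsy  (last char: 'y')
  sorted[7] = uvsyyzuy$rwtsytxzq  (last char: 'q')
  sorted[8] = uy$rwtsytxzquvsyyz  (last char: 'z')
  sorted[9] = vsyyzuy$rwtsytxzqu  (last char: 'u')
  sorted[10] = wtsytxzquvsyyzuy$r  (last char: 'r')
  sorted[11] = xzquvsyyzuy$rwtsyt  (last char: 't')
  sorted[12] = y$rwtsytxzquvsyyzu  (last char: 'u')
  sorted[13] = ytxzquvsyyzuy$rwts  (last char: 's')
  sorted[14] = yyzuy$rwtsytxzquvs  (last char: 's')
  sorted[15] = yzuy$rwtsytxzquvsy  (last char: 'y')
  sorted[16] = zquvsyyzuy$rwtsytx  (last char: 'x')
  sorted[17] = zuy$rwtsytxzquvsyy  (last char: 'y')
Last column: yz$tvwyqzurtussyxy
Original string S is at sorted index 2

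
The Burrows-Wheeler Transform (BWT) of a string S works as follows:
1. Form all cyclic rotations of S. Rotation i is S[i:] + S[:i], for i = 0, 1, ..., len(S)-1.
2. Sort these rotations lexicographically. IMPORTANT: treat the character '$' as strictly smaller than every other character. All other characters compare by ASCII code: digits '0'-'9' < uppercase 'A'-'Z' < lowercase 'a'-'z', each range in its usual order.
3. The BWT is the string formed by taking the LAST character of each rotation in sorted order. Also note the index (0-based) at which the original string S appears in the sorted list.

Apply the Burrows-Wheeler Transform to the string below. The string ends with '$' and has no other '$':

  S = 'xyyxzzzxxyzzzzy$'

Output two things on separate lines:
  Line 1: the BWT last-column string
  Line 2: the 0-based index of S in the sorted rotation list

Answer: yz$xyzyxxzzzzxzy
2

Derivation:
All 16 rotations (rotation i = S[i:]+S[:i]):
  rot[0] = xyyxzzzxxyzzzzy$
  rot[1] = yyxzzzxxyzzzzy$x
  rot[2] = yxzzzxxyzzzzy$xy
  rot[3] = xzzzxxyzzzzy$xyy
  rot[4] = zzzxxyzzzzy$xyyx
  rot[5] = zzxxyzzzzy$xyyxz
  rot[6] = zxxyzzzzy$xyyxzz
  rot[7] = xxyzzzzy$xyyxzzz
  rot[8] = xyzzzzy$xyyxzzzx
  rot[9] = yzzzzy$xyyxzzzxx
  rot[10] = zzzzy$xyyxzzzxxy
  rot[11] = zzzy$xyyxzzzxxyz
  rot[12] = zzy$xyyxzzzxxyzz
  rot[13] = zy$xyyxzzzxxyzzz
  rot[14] = y$xyyxzzzxxyzzzz
  rot[15] = $xyyxzzzxxyzzzzy
Sorted (with $ < everything):
  sorted[0] = $xyyxzzzxxyzzzzy  (last char: 'y')
  sorted[1] = xxyzzzzy$xyyxzzz  (last char: 'z')
  sorted[2] = xyyxzzzxxyzzzzy$  (last char: '$')
  sorted[3] = xyzzzzy$xyyxzzzx  (last char: 'x')
  sorted[4] = xzzzxxyzzzzy$xyy  (last char: 'y')
  sorted[5] = y$xyyxzzzxxyzzzz  (last char: 'z')
  sorted[6] = yxzzzxxyzzzzy$xy  (last char: 'y')
  sorted[7] = yyxzzzxxyzzzzy$x  (last char: 'x')
  sorted[8] = yzzzzy$xyyxzzzxx  (last char: 'x')
  sorted[9] = zxxyzzzzy$xyyxzz  (last char: 'z')
  sorted[10] = zy$xyyxzzzxxyzzz  (last char: 'z')
  sorted[11] = zzxxyzzzzy$xyyxz  (last char: 'z')
  sorted[12] = zzy$xyyxzzzxxyzz  (last char: 'z')
  sorted[13] = zzzxxyzzzzy$xyyx  (last char: 'x')
  sorted[14] = zzzy$xyyxzzzxxyz  (last char: 'z')
  sorted[15] = zzzzy$xyyxzzzxxy  (last char: 'y')
Last column: yz$xyzyxxzzzzxzy
Original string S is at sorted index 2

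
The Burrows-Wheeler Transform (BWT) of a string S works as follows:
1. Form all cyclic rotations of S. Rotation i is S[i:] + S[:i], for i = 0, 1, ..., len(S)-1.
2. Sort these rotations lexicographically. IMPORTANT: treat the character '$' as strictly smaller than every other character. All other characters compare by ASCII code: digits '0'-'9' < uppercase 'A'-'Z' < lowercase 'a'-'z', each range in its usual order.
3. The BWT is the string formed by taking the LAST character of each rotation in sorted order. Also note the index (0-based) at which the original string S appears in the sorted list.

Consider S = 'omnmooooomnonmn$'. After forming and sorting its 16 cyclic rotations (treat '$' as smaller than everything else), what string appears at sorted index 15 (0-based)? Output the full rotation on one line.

Answer: ooooomnonmn$omnm

Derivation:
All 16 rotations (rotation i = S[i:]+S[:i]):
  rot[0] = omnmooooomnonmn$
  rot[1] = mnmooooomnonmn$o
  rot[2] = nmooooomnonmn$om
  rot[3] = mooooomnonmn$omn
  rot[4] = ooooomnonmn$omnm
  rot[5] = oooomnonmn$omnmo
  rot[6] = ooomnonmn$omnmoo
  rot[7] = oomnonmn$omnmooo
  rot[8] = omnonmn$omnmoooo
  rot[9] = mnonmn$omnmooooo
  rot[10] = nonmn$omnmooooom
  rot[11] = onmn$omnmooooomn
  rot[12] = nmn$omnmooooomno
  rot[13] = mn$omnmooooomnon
  rot[14] = n$omnmooooomnonm
  rot[15] = $omnmooooomnonmn
Sorted (with $ < everything):
  sorted[0] = $omnmooooomnonmn
  sorted[1] = mn$omnmooooomnon
  sorted[2] = mnmooooomnonmn$o
  sorted[3] = mnonmn$omnmooooo
  sorted[4] = mooooomnonmn$omn
  sorted[5] = n$omnmooooomnonm
  sorted[6] = nmn$omnmooooomno
  sorted[7] = nmooooomnonmn$om
  sorted[8] = nonmn$omnmooooom
  sorted[9] = omnmooooomnonmn$
  sorted[10] = omnonmn$omnmoooo
  sorted[11] = onmn$omnmooooomn
  sorted[12] = oomnonmn$omnmooo
  sorted[13] = ooomnonmn$omnmoo
  sorted[14] = oooomnonmn$omnmo
  sorted[15] = ooooomnonmn$omnm
sorted[15] = ooooomnonmn$omnm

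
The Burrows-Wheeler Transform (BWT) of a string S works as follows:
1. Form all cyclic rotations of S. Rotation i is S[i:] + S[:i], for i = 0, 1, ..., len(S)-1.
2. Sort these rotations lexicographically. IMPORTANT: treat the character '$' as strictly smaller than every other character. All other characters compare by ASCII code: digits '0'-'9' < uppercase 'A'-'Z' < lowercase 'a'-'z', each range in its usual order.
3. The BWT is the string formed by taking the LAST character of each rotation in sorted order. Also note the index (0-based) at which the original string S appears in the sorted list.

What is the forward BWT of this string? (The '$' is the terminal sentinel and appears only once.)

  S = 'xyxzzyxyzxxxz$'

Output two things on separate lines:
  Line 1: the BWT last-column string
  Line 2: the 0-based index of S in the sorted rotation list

Answer: zzx$yxyzxxxyzx
3

Derivation:
All 14 rotations (rotation i = S[i:]+S[:i]):
  rot[0] = xyxzzyxyzxxxz$
  rot[1] = yxzzyxyzxxxz$x
  rot[2] = xzzyxyzxxxz$xy
  rot[3] = zzyxyzxxxz$xyx
  rot[4] = zyxyzxxxz$xyxz
  rot[5] = yxyzxxxz$xyxzz
  rot[6] = xyzxxxz$xyxzzy
  rot[7] = yzxxxz$xyxzzyx
  rot[8] = zxxxz$xyxzzyxy
  rot[9] = xxxz$xyxzzyxyz
  rot[10] = xxz$xyxzzyxyzx
  rot[11] = xz$xyxzzyxyzxx
  rot[12] = z$xyxzzyxyzxxx
  rot[13] = $xyxzzyxyzxxxz
Sorted (with $ < everything):
  sorted[0] = $xyxzzyxyzxxxz  (last char: 'z')
  sorted[1] = xxxz$xyxzzyxyz  (last char: 'z')
  sorted[2] = xxz$xyxzzyxyzx  (last char: 'x')
  sorted[3] = xyxzzyxyzxxxz$  (last char: '$')
  sorted[4] = xyzxxxz$xyxzzy  (last char: 'y')
  sorted[5] = xz$xyxzzyxyzxx  (last char: 'x')
  sorted[6] = xzzyxyzxxxz$xy  (last char: 'y')
  sorted[7] = yxyzxxxz$xyxzz  (last char: 'z')
  sorted[8] = yxzzyxyzxxxz$x  (last char: 'x')
  sorted[9] = yzxxxz$xyxzzyx  (last char: 'x')
  sorted[10] = z$xyxzzyxyzxxx  (last char: 'x')
  sorted[11] = zxxxz$xyxzzyxy  (last char: 'y')
  sorted[12] = zyxyzxxxz$xyxz  (last char: 'z')
  sorted[13] = zzyxyzxxxz$xyx  (last char: 'x')
Last column: zzx$yxyzxxxyzx
Original string S is at sorted index 3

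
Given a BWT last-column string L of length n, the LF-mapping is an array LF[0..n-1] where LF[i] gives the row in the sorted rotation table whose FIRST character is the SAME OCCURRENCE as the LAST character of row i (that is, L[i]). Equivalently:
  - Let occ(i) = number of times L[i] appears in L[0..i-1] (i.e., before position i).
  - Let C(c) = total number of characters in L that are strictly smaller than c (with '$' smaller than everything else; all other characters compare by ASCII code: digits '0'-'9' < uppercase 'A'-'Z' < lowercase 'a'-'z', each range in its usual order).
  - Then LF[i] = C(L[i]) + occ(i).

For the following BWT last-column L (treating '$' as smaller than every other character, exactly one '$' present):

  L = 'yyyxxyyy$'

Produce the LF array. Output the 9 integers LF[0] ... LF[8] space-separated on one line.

Char counts: '$':1, 'x':2, 'y':6
C (first-col start): C('$')=0, C('x')=1, C('y')=3
L[0]='y': occ=0, LF[0]=C('y')+0=3+0=3
L[1]='y': occ=1, LF[1]=C('y')+1=3+1=4
L[2]='y': occ=2, LF[2]=C('y')+2=3+2=5
L[3]='x': occ=0, LF[3]=C('x')+0=1+0=1
L[4]='x': occ=1, LF[4]=C('x')+1=1+1=2
L[5]='y': occ=3, LF[5]=C('y')+3=3+3=6
L[6]='y': occ=4, LF[6]=C('y')+4=3+4=7
L[7]='y': occ=5, LF[7]=C('y')+5=3+5=8
L[8]='$': occ=0, LF[8]=C('$')+0=0+0=0

Answer: 3 4 5 1 2 6 7 8 0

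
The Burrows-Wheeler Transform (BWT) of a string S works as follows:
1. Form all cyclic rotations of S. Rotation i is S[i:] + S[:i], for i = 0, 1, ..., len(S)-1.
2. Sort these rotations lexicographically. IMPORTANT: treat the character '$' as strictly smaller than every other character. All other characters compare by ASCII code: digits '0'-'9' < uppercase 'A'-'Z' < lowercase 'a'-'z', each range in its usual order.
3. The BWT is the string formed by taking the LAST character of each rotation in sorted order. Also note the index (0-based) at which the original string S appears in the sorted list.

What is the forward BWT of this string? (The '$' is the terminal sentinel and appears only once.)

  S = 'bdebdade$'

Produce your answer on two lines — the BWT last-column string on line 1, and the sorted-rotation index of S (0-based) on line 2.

All 9 rotations (rotation i = S[i:]+S[:i]):
  rot[0] = bdebdade$
  rot[1] = debdade$b
  rot[2] = ebdade$bd
  rot[3] = bdade$bde
  rot[4] = dade$bdeb
  rot[5] = ade$bdebd
  rot[6] = de$bdebda
  rot[7] = e$bdebdad
  rot[8] = $bdebdade
Sorted (with $ < everything):
  sorted[0] = $bdebdade  (last char: 'e')
  sorted[1] = ade$bdebd  (last char: 'd')
  sorted[2] = bdade$bde  (last char: 'e')
  sorted[3] = bdebdade$  (last char: '$')
  sorted[4] = dade$bdeb  (last char: 'b')
  sorted[5] = de$bdebda  (last char: 'a')
  sorted[6] = debdade$b  (last char: 'b')
  sorted[7] = e$bdebdad  (last char: 'd')
  sorted[8] = ebdade$bd  (last char: 'd')
Last column: ede$babdd
Original string S is at sorted index 3

Answer: ede$babdd
3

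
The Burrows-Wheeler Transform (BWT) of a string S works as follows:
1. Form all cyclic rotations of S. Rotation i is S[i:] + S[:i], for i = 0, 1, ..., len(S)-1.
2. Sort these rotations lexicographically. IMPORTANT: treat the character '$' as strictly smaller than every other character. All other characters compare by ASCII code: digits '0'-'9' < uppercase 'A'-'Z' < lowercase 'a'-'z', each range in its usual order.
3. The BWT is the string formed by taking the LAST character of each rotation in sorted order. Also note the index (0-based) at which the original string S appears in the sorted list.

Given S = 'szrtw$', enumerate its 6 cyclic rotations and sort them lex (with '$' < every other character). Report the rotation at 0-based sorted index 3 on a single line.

Answer: tw$szr

Derivation:
All 6 rotations (rotation i = S[i:]+S[:i]):
  rot[0] = szrtw$
  rot[1] = zrtw$s
  rot[2] = rtw$sz
  rot[3] = tw$szr
  rot[4] = w$szrt
  rot[5] = $szrtw
Sorted (with $ < everything):
  sorted[0] = $szrtw
  sorted[1] = rtw$sz
  sorted[2] = szrtw$
  sorted[3] = tw$szr
  sorted[4] = w$szrt
  sorted[5] = zrtw$s
sorted[3] = tw$szr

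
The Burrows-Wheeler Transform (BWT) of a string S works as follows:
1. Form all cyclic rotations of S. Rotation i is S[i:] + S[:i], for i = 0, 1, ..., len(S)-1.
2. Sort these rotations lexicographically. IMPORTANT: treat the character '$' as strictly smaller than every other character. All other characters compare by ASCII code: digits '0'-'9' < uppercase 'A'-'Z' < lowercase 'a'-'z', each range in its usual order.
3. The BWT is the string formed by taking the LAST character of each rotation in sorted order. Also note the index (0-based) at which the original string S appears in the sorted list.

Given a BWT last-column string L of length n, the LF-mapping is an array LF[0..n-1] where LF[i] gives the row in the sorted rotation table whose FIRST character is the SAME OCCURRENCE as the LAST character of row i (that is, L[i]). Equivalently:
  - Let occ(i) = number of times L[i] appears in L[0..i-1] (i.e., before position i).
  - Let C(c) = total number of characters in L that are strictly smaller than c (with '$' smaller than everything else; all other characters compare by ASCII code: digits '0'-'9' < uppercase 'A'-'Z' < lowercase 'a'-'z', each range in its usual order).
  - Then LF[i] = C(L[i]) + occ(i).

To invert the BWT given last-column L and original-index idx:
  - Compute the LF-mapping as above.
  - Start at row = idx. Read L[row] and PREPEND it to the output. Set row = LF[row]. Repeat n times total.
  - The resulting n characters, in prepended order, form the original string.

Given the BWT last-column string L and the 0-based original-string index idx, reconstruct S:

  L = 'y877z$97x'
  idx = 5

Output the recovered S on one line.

Answer: 9xz8777y$

Derivation:
LF mapping: 7 4 1 2 8 0 5 3 6
Walk LF starting at row 5, prepending L[row]:
  step 1: row=5, L[5]='$', prepend. Next row=LF[5]=0
  step 2: row=0, L[0]='y', prepend. Next row=LF[0]=7
  step 3: row=7, L[7]='7', prepend. Next row=LF[7]=3
  step 4: row=3, L[3]='7', prepend. Next row=LF[3]=2
  step 5: row=2, L[2]='7', prepend. Next row=LF[2]=1
  step 6: row=1, L[1]='8', prepend. Next row=LF[1]=4
  step 7: row=4, L[4]='z', prepend. Next row=LF[4]=8
  step 8: row=8, L[8]='x', prepend. Next row=LF[8]=6
  step 9: row=6, L[6]='9', prepend. Next row=LF[6]=5
Reversed output: 9xz8777y$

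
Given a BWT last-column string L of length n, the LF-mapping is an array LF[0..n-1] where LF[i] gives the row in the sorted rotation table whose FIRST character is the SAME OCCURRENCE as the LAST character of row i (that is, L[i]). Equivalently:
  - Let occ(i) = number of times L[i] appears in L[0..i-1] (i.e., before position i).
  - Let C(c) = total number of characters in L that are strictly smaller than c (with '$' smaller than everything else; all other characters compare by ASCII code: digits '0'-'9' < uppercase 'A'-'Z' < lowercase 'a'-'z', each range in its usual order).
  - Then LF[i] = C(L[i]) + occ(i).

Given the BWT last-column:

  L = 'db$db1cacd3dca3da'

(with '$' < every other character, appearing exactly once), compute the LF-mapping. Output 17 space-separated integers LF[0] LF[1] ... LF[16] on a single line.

Answer: 12 7 0 13 8 1 9 4 10 14 2 15 11 5 3 16 6

Derivation:
Char counts: '$':1, '1':1, '3':2, 'a':3, 'b':2, 'c':3, 'd':5
C (first-col start): C('$')=0, C('1')=1, C('3')=2, C('a')=4, C('b')=7, C('c')=9, C('d')=12
L[0]='d': occ=0, LF[0]=C('d')+0=12+0=12
L[1]='b': occ=0, LF[1]=C('b')+0=7+0=7
L[2]='$': occ=0, LF[2]=C('$')+0=0+0=0
L[3]='d': occ=1, LF[3]=C('d')+1=12+1=13
L[4]='b': occ=1, LF[4]=C('b')+1=7+1=8
L[5]='1': occ=0, LF[5]=C('1')+0=1+0=1
L[6]='c': occ=0, LF[6]=C('c')+0=9+0=9
L[7]='a': occ=0, LF[7]=C('a')+0=4+0=4
L[8]='c': occ=1, LF[8]=C('c')+1=9+1=10
L[9]='d': occ=2, LF[9]=C('d')+2=12+2=14
L[10]='3': occ=0, LF[10]=C('3')+0=2+0=2
L[11]='d': occ=3, LF[11]=C('d')+3=12+3=15
L[12]='c': occ=2, LF[12]=C('c')+2=9+2=11
L[13]='a': occ=1, LF[13]=C('a')+1=4+1=5
L[14]='3': occ=1, LF[14]=C('3')+1=2+1=3
L[15]='d': occ=4, LF[15]=C('d')+4=12+4=16
L[16]='a': occ=2, LF[16]=C('a')+2=4+2=6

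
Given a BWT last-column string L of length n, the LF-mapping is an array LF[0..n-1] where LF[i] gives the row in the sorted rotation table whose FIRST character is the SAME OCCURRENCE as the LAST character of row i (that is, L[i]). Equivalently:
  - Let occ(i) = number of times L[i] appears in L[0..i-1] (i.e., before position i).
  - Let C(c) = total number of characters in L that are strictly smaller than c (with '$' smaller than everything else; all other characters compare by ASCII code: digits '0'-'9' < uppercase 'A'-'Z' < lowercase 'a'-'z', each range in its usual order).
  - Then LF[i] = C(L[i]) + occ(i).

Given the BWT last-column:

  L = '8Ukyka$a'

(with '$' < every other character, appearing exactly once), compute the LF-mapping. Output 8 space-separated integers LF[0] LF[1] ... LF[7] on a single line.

Char counts: '$':1, '8':1, 'U':1, 'a':2, 'k':2, 'y':1
C (first-col start): C('$')=0, C('8')=1, C('U')=2, C('a')=3, C('k')=5, C('y')=7
L[0]='8': occ=0, LF[0]=C('8')+0=1+0=1
L[1]='U': occ=0, LF[1]=C('U')+0=2+0=2
L[2]='k': occ=0, LF[2]=C('k')+0=5+0=5
L[3]='y': occ=0, LF[3]=C('y')+0=7+0=7
L[4]='k': occ=1, LF[4]=C('k')+1=5+1=6
L[5]='a': occ=0, LF[5]=C('a')+0=3+0=3
L[6]='$': occ=0, LF[6]=C('$')+0=0+0=0
L[7]='a': occ=1, LF[7]=C('a')+1=3+1=4

Answer: 1 2 5 7 6 3 0 4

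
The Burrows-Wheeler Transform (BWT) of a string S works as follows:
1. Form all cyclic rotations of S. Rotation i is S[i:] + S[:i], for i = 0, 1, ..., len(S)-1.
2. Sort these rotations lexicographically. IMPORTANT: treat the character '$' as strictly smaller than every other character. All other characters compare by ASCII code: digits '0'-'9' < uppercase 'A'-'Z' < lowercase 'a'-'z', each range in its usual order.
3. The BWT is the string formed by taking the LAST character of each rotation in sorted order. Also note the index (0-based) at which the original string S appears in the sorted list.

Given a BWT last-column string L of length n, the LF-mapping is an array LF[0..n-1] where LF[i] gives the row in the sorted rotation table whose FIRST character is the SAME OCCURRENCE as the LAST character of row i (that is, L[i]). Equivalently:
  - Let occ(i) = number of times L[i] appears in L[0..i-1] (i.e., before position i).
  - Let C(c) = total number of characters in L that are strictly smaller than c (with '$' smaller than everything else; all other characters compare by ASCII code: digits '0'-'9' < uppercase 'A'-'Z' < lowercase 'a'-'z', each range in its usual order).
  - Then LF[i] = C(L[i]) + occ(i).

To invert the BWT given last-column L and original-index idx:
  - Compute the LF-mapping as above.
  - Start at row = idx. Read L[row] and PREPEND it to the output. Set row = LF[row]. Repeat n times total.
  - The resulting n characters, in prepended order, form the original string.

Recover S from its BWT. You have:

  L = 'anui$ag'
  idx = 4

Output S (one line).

Answer: iguana$

Derivation:
LF mapping: 1 5 6 4 0 2 3
Walk LF starting at row 4, prepending L[row]:
  step 1: row=4, L[4]='$', prepend. Next row=LF[4]=0
  step 2: row=0, L[0]='a', prepend. Next row=LF[0]=1
  step 3: row=1, L[1]='n', prepend. Next row=LF[1]=5
  step 4: row=5, L[5]='a', prepend. Next row=LF[5]=2
  step 5: row=2, L[2]='u', prepend. Next row=LF[2]=6
  step 6: row=6, L[6]='g', prepend. Next row=LF[6]=3
  step 7: row=3, L[3]='i', prepend. Next row=LF[3]=4
Reversed output: iguana$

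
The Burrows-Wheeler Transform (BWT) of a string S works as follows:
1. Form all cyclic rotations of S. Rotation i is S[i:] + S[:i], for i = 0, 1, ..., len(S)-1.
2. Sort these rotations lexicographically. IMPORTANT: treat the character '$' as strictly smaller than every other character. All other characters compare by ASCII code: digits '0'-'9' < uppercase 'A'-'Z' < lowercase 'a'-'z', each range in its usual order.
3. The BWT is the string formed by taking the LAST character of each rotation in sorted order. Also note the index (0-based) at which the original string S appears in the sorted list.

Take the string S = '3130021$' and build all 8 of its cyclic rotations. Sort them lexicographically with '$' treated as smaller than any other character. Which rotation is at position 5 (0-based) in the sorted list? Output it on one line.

All 8 rotations (rotation i = S[i:]+S[:i]):
  rot[0] = 3130021$
  rot[1] = 130021$3
  rot[2] = 30021$31
  rot[3] = 0021$313
  rot[4] = 021$3130
  rot[5] = 21$31300
  rot[6] = 1$313002
  rot[7] = $3130021
Sorted (with $ < everything):
  sorted[0] = $3130021
  sorted[1] = 0021$313
  sorted[2] = 021$3130
  sorted[3] = 1$313002
  sorted[4] = 130021$3
  sorted[5] = 21$31300
  sorted[6] = 30021$31
  sorted[7] = 3130021$
sorted[5] = 21$31300

Answer: 21$31300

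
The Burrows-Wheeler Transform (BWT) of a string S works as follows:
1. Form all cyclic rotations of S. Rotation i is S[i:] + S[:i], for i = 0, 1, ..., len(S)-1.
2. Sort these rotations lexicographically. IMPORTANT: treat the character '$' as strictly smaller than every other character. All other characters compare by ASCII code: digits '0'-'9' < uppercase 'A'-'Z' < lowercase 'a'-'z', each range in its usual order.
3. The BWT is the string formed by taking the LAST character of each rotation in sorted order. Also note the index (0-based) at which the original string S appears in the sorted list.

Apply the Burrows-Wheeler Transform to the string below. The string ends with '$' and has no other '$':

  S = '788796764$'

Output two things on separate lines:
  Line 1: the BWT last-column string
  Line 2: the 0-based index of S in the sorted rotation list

Answer: 46796$8877
5

Derivation:
All 10 rotations (rotation i = S[i:]+S[:i]):
  rot[0] = 788796764$
  rot[1] = 88796764$7
  rot[2] = 8796764$78
  rot[3] = 796764$788
  rot[4] = 96764$7887
  rot[5] = 6764$78879
  rot[6] = 764$788796
  rot[7] = 64$7887967
  rot[8] = 4$78879676
  rot[9] = $788796764
Sorted (with $ < everything):
  sorted[0] = $788796764  (last char: '4')
  sorted[1] = 4$78879676  (last char: '6')
  sorted[2] = 64$7887967  (last char: '7')
  sorted[3] = 6764$78879  (last char: '9')
  sorted[4] = 764$788796  (last char: '6')
  sorted[5] = 788796764$  (last char: '$')
  sorted[6] = 796764$788  (last char: '8')
  sorted[7] = 8796764$78  (last char: '8')
  sorted[8] = 88796764$7  (last char: '7')
  sorted[9] = 96764$7887  (last char: '7')
Last column: 46796$8877
Original string S is at sorted index 5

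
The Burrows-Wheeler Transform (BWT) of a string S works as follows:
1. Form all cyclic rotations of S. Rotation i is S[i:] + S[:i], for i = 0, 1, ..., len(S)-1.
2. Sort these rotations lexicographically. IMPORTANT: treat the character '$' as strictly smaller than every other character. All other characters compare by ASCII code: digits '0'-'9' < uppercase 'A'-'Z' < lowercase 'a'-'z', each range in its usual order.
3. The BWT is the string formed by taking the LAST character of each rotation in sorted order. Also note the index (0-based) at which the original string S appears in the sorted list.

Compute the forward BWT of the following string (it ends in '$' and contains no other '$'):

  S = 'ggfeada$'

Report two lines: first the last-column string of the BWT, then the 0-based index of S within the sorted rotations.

Answer: adeafgg$
7

Derivation:
All 8 rotations (rotation i = S[i:]+S[:i]):
  rot[0] = ggfeada$
  rot[1] = gfeada$g
  rot[2] = feada$gg
  rot[3] = eada$ggf
  rot[4] = ada$ggfe
  rot[5] = da$ggfea
  rot[6] = a$ggfead
  rot[7] = $ggfeada
Sorted (with $ < everything):
  sorted[0] = $ggfeada  (last char: 'a')
  sorted[1] = a$ggfead  (last char: 'd')
  sorted[2] = ada$ggfe  (last char: 'e')
  sorted[3] = da$ggfea  (last char: 'a')
  sorted[4] = eada$ggf  (last char: 'f')
  sorted[5] = feada$gg  (last char: 'g')
  sorted[6] = gfeada$g  (last char: 'g')
  sorted[7] = ggfeada$  (last char: '$')
Last column: adeafgg$
Original string S is at sorted index 7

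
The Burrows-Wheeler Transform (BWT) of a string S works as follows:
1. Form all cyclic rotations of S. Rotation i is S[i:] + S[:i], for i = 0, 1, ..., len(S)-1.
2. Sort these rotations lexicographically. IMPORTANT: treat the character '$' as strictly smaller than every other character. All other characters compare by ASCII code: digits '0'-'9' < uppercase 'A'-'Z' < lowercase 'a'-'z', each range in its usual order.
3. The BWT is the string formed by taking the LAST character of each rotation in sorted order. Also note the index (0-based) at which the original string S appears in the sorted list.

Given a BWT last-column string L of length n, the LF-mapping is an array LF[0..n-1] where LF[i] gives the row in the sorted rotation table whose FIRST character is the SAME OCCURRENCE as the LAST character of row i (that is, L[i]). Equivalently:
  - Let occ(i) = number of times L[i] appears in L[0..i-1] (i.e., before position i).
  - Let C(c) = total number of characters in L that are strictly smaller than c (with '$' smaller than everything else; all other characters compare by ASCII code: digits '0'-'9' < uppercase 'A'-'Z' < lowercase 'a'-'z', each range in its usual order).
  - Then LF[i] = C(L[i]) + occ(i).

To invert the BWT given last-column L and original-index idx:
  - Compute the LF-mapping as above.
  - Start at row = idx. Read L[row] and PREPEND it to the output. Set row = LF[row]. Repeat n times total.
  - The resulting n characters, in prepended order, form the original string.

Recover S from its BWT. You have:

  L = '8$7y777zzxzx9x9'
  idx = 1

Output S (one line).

Answer: 7779z9zxzxxy78$

Derivation:
LF mapping: 5 0 1 11 2 3 4 12 13 8 14 9 6 10 7
Walk LF starting at row 1, prepending L[row]:
  step 1: row=1, L[1]='$', prepend. Next row=LF[1]=0
  step 2: row=0, L[0]='8', prepend. Next row=LF[0]=5
  step 3: row=5, L[5]='7', prepend. Next row=LF[5]=3
  step 4: row=3, L[3]='y', prepend. Next row=LF[3]=11
  step 5: row=11, L[11]='x', prepend. Next row=LF[11]=9
  step 6: row=9, L[9]='x', prepend. Next row=LF[9]=8
  step 7: row=8, L[8]='z', prepend. Next row=LF[8]=13
  step 8: row=13, L[13]='x', prepend. Next row=LF[13]=10
  step 9: row=10, L[10]='z', prepend. Next row=LF[10]=14
  step 10: row=14, L[14]='9', prepend. Next row=LF[14]=7
  step 11: row=7, L[7]='z', prepend. Next row=LF[7]=12
  step 12: row=12, L[12]='9', prepend. Next row=LF[12]=6
  step 13: row=6, L[6]='7', prepend. Next row=LF[6]=4
  step 14: row=4, L[4]='7', prepend. Next row=LF[4]=2
  step 15: row=2, L[2]='7', prepend. Next row=LF[2]=1
Reversed output: 7779z9zxzxxy78$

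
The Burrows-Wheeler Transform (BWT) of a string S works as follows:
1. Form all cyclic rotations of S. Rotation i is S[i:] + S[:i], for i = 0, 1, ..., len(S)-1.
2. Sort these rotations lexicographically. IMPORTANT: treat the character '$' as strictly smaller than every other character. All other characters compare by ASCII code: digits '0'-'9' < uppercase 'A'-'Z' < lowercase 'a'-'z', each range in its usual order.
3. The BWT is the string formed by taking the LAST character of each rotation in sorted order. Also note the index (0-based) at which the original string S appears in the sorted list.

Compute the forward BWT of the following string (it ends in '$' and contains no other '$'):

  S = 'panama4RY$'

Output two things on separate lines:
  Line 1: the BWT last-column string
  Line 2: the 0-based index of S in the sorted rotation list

All 10 rotations (rotation i = S[i:]+S[:i]):
  rot[0] = panama4RY$
  rot[1] = anama4RY$p
  rot[2] = nama4RY$pa
  rot[3] = ama4RY$pan
  rot[4] = ma4RY$pana
  rot[5] = a4RY$panam
  rot[6] = 4RY$panama
  rot[7] = RY$panama4
  rot[8] = Y$panama4R
  rot[9] = $panama4RY
Sorted (with $ < everything):
  sorted[0] = $panama4RY  (last char: 'Y')
  sorted[1] = 4RY$panama  (last char: 'a')
  sorted[2] = RY$panama4  (last char: '4')
  sorted[3] = Y$panama4R  (last char: 'R')
  sorted[4] = a4RY$panam  (last char: 'm')
  sorted[5] = ama4RY$pan  (last char: 'n')
  sorted[6] = anama4RY$p  (last char: 'p')
  sorted[7] = ma4RY$pana  (last char: 'a')
  sorted[8] = nama4RY$pa  (last char: 'a')
  sorted[9] = panama4RY$  (last char: '$')
Last column: Ya4Rmnpaa$
Original string S is at sorted index 9

Answer: Ya4Rmnpaa$
9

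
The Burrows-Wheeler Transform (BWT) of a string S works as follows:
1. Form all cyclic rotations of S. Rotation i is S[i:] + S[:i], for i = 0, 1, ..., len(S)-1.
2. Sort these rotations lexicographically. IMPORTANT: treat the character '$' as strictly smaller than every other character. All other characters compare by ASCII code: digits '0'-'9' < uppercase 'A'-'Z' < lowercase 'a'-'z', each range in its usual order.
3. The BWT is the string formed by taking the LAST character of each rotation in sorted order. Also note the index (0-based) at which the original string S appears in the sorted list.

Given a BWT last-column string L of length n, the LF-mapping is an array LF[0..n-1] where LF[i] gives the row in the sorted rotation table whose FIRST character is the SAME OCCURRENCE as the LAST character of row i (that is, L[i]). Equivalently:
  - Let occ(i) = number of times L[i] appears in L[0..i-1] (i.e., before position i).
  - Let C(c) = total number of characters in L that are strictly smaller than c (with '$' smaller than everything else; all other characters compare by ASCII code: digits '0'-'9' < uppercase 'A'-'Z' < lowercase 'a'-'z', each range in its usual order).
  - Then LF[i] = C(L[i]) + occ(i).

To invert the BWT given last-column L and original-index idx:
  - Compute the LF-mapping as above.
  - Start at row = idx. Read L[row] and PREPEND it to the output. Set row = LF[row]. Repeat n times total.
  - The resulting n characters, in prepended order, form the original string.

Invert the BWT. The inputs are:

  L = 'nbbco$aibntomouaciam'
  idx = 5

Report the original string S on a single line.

Answer: baobabcommunication$

Derivation:
LF mapping: 13 4 5 7 15 0 1 9 6 14 18 16 11 17 19 2 8 10 3 12
Walk LF starting at row 5, prepending L[row]:
  step 1: row=5, L[5]='$', prepend. Next row=LF[5]=0
  step 2: row=0, L[0]='n', prepend. Next row=LF[0]=13
  step 3: row=13, L[13]='o', prepend. Next row=LF[13]=17
  step 4: row=17, L[17]='i', prepend. Next row=LF[17]=10
  step 5: row=10, L[10]='t', prepend. Next row=LF[10]=18
  step 6: row=18, L[18]='a', prepend. Next row=LF[18]=3
  step 7: row=3, L[3]='c', prepend. Next row=LF[3]=7
  step 8: row=7, L[7]='i', prepend. Next row=LF[7]=9
  step 9: row=9, L[9]='n', prepend. Next row=LF[9]=14
  step 10: row=14, L[14]='u', prepend. Next row=LF[14]=19
  step 11: row=19, L[19]='m', prepend. Next row=LF[19]=12
  step 12: row=12, L[12]='m', prepend. Next row=LF[12]=11
  step 13: row=11, L[11]='o', prepend. Next row=LF[11]=16
  step 14: row=16, L[16]='c', prepend. Next row=LF[16]=8
  step 15: row=8, L[8]='b', prepend. Next row=LF[8]=6
  step 16: row=6, L[6]='a', prepend. Next row=LF[6]=1
  step 17: row=1, L[1]='b', prepend. Next row=LF[1]=4
  step 18: row=4, L[4]='o', prepend. Next row=LF[4]=15
  step 19: row=15, L[15]='a', prepend. Next row=LF[15]=2
  step 20: row=2, L[2]='b', prepend. Next row=LF[2]=5
Reversed output: baobabcommunication$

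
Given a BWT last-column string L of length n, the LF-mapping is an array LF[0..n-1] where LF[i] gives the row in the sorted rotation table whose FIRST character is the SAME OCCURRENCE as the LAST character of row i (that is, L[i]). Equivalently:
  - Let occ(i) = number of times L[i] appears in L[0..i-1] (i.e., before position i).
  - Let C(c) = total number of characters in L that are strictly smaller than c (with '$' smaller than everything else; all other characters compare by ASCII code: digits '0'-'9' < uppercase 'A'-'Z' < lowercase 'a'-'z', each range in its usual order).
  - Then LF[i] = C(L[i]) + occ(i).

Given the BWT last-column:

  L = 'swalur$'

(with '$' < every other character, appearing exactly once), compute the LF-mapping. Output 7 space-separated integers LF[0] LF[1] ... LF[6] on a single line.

Char counts: '$':1, 'a':1, 'l':1, 'r':1, 's':1, 'u':1, 'w':1
C (first-col start): C('$')=0, C('a')=1, C('l')=2, C('r')=3, C('s')=4, C('u')=5, C('w')=6
L[0]='s': occ=0, LF[0]=C('s')+0=4+0=4
L[1]='w': occ=0, LF[1]=C('w')+0=6+0=6
L[2]='a': occ=0, LF[2]=C('a')+0=1+0=1
L[3]='l': occ=0, LF[3]=C('l')+0=2+0=2
L[4]='u': occ=0, LF[4]=C('u')+0=5+0=5
L[5]='r': occ=0, LF[5]=C('r')+0=3+0=3
L[6]='$': occ=0, LF[6]=C('$')+0=0+0=0

Answer: 4 6 1 2 5 3 0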